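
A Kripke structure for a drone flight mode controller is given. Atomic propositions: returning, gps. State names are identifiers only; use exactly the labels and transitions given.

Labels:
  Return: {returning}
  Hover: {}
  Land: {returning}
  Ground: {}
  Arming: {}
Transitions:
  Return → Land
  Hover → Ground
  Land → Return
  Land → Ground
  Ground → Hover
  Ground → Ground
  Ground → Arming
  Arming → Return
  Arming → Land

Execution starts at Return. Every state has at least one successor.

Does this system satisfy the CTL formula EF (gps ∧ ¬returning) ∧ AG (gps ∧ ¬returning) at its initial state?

Does not hold

States satisfying gps ∧ ¬returning: ∅.
States satisfying EF (gps ∧ ¬returning): ∅.
States satisfying AG (gps ∧ ¬returning): ∅.
States satisfying EF (gps ∧ ¬returning) ∧ AG (gps ∧ ¬returning): ∅.
Return ∉ Sat(EF (gps ∧ ¬returning) ∧ AG (gps ∧ ¬returning)).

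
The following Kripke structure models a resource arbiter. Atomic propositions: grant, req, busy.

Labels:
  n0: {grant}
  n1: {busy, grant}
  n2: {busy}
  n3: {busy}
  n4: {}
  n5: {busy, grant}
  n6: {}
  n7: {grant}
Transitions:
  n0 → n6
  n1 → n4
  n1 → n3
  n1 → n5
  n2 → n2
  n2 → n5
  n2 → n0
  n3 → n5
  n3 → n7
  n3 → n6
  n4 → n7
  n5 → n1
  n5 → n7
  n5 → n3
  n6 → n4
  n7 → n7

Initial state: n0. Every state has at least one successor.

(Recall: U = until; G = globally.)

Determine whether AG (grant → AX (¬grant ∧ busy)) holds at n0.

States satisfying grant → AX (¬grant ∧ busy): {n2, n3, n4, n6}.
States satisfying AG (grant → AX (¬grant ∧ busy)): ∅.
n0 is reachable from n0 and violates grant → AX (¬grant ∧ busy), so AG fails at n0.
n0 ∉ Sat(AG (grant → AX (¬grant ∧ busy))).

No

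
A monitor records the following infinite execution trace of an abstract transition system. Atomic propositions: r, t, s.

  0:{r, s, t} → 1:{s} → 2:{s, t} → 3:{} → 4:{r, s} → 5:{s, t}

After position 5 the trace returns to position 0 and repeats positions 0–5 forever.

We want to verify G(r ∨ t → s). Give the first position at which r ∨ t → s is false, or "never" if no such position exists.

r ∨ t → s holds at every position 0..5, and those are all the positions the trace ever visits, so the invariant G(r ∨ t → s) is never violated.

never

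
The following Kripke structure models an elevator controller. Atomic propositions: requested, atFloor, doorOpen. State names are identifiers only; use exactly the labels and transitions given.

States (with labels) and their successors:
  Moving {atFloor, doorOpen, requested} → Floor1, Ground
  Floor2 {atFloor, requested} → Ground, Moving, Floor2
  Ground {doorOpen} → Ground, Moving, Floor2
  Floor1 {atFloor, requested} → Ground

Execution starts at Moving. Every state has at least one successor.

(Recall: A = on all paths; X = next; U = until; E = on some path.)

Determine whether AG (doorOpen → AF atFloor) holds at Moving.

Does not hold

States satisfying doorOpen → AF atFloor: {Moving, Floor2, Floor1}.
States satisfying AG (doorOpen → AF atFloor): ∅.
Ground is reachable from Moving and violates doorOpen → AF atFloor, so AG fails at Moving.
Moving ∉ Sat(AG (doorOpen → AF atFloor)).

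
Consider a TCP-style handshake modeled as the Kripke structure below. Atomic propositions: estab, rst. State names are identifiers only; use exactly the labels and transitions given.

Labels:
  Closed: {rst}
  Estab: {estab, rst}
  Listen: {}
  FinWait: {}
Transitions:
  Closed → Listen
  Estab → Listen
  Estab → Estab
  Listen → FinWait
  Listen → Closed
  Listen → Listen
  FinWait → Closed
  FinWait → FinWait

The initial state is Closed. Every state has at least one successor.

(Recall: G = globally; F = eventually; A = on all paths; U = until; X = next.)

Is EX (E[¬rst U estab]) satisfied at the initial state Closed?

Does not hold

States satisfying E[¬rst U estab]: {Estab}.
States satisfying EX (E[¬rst U estab]): {Estab}.
No suitable path/successor from Closed witnesses the formula.
Closed ∉ Sat(EX (E[¬rst U estab])).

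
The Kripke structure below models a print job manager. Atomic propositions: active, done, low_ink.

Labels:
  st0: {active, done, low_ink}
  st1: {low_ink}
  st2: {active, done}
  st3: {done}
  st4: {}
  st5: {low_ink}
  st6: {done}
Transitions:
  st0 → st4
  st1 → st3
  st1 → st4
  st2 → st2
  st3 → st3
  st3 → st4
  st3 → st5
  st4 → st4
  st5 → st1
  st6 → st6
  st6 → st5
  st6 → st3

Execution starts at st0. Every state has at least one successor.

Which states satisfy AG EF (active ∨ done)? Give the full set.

{st2}

States satisfying EF (active ∨ done): {st0, st1, st2, st3, st5, st6}.
States satisfying AG EF (active ∨ done): {st2}.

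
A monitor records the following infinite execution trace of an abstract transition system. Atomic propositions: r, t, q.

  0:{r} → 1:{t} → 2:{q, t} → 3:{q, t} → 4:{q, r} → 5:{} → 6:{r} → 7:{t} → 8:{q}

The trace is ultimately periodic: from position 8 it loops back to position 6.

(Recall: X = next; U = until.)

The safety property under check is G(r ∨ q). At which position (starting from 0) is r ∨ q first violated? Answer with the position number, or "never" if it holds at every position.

Check r ∨ q at each position in order: 0 ✓.
At position 1 the labels are {t}, so r ∨ q is false there. This is the first violation.

1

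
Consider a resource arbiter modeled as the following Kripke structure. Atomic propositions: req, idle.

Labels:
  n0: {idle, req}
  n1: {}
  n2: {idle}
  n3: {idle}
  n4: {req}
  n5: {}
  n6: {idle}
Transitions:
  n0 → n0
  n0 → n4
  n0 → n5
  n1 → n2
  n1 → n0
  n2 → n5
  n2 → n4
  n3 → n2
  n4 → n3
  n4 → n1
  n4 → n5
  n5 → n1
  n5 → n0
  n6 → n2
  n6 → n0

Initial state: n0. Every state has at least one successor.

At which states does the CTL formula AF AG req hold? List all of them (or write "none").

none

States satisfying AG req: ∅.
States satisfying AF AG req: ∅.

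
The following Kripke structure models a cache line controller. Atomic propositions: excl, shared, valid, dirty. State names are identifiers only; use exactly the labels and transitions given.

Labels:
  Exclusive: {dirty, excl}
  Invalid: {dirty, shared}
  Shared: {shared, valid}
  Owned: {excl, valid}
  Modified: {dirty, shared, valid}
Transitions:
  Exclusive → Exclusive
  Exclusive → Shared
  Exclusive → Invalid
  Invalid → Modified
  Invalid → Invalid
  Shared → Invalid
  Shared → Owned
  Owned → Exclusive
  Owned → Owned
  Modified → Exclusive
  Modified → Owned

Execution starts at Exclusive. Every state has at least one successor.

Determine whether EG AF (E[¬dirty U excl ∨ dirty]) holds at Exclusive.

Yes

States satisfying AF (E[¬dirty U excl ∨ dirty]): {Exclusive, Invalid, Shared, Owned, Modified}.
States satisfying EG AF (E[¬dirty U excl ∨ dirty]): {Exclusive, Invalid, Shared, Owned, Modified}.
Exclusive ∈ Sat(EG AF (E[¬dirty U excl ∨ dirty])).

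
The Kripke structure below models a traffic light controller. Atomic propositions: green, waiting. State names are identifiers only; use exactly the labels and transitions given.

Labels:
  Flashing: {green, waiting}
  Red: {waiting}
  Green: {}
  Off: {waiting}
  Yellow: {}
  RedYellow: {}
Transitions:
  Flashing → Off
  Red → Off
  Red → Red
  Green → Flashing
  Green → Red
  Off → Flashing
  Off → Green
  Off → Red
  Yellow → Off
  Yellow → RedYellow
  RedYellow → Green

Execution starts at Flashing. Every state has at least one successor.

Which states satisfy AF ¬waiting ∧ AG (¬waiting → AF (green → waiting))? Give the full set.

States satisfying ¬waiting: {Green, Yellow, RedYellow}.
States satisfying AF ¬waiting: {Green, Yellow, RedYellow}.
States satisfying ¬waiting → AF (green → waiting): {Flashing, Red, Green, Off, Yellow, RedYellow}.
States satisfying AG (¬waiting → AF (green → waiting)): {Flashing, Red, Green, Off, Yellow, RedYellow}.
States satisfying AF ¬waiting ∧ AG (¬waiting → AF (green → waiting)): {Green, Yellow, RedYellow}.

{Green, Yellow, RedYellow}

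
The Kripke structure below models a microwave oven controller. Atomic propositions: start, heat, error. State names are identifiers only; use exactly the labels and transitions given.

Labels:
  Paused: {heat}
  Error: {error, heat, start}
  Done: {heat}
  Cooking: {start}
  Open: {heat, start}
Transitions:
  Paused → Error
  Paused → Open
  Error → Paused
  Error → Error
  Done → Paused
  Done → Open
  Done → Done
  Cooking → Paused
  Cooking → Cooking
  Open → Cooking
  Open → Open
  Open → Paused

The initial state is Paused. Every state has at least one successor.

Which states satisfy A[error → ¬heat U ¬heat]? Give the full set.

States satisfying error → ¬heat: {Paused, Done, Cooking, Open}.
States satisfying ¬heat: {Cooking}.
States satisfying A[error → ¬heat U ¬heat]: {Cooking}.

{Cooking}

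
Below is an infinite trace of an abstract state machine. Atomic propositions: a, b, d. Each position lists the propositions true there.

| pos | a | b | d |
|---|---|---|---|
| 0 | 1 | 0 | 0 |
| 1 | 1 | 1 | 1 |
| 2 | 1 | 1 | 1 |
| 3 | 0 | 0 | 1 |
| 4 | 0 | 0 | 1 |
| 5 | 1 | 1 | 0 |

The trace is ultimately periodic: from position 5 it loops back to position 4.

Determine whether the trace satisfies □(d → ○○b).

d → ○○b must hold at every position from 0 onward. It fails at position 1, so □(d → ○○b) is false.
Positions where d holds: 1, 2, 3, 4.
Check ○○b at each: 1→fails, 2→fails, 3→ok, 4→fails.

Does not hold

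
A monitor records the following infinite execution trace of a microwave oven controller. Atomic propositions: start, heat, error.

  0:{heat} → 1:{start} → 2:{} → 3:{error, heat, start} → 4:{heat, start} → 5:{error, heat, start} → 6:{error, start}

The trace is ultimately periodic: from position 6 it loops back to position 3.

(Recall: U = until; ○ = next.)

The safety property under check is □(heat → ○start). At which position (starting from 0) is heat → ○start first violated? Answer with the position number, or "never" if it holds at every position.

heat → ○start holds at every position 0..6, and those are all the positions the trace ever visits, so the invariant □(heat → ○start) is never violated.

never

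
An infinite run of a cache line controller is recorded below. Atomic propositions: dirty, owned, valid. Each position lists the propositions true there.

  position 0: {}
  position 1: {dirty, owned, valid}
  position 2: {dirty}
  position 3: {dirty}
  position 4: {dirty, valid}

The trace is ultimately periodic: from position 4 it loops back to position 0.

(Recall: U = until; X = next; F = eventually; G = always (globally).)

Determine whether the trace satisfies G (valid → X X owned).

Violated

valid → X X owned must hold at every position from 0 onward. It fails at position 1, so G (valid → X X owned) is false.
Positions where valid holds: 1, 4.
Check X X owned at each: 1→fails, 4→ok.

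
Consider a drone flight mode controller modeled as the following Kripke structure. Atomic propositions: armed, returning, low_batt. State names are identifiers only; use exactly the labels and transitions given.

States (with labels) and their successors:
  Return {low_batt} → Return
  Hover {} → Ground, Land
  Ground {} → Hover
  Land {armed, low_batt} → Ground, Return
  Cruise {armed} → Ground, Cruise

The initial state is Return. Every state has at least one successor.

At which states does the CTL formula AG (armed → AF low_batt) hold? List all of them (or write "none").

States satisfying armed → AF low_batt: {Return, Hover, Ground, Land}.
States satisfying AG (armed → AF low_batt): {Return, Hover, Ground, Land}.

{Return, Hover, Ground, Land}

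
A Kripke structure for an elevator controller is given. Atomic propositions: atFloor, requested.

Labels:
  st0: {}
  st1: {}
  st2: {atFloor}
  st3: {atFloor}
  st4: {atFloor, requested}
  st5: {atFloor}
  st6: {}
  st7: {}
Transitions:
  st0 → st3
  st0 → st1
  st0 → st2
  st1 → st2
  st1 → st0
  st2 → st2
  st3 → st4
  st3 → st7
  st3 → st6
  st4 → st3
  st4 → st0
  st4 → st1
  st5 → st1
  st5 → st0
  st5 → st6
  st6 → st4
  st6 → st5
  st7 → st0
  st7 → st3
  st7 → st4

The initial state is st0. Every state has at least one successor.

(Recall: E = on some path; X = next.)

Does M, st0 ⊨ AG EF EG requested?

States satisfying EF EG requested: ∅.
States satisfying AG EF EG requested: ∅.
st0 is reachable from st0 and violates EF EG requested, so AG fails at st0.
st0 ∉ Sat(AG EF EG requested).

Does not hold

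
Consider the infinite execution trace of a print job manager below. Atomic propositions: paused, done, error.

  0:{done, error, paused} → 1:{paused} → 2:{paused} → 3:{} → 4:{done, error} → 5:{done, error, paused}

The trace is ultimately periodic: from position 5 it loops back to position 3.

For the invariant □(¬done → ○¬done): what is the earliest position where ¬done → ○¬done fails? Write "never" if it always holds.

Check ¬done → ○¬done at each position in order: 0 ✓, 1 ✓, 2 ✓.
At position 3 the labels are {} and the next position 4 has {done, error}, so ¬done → ○¬done is false there. This is the first violation.

3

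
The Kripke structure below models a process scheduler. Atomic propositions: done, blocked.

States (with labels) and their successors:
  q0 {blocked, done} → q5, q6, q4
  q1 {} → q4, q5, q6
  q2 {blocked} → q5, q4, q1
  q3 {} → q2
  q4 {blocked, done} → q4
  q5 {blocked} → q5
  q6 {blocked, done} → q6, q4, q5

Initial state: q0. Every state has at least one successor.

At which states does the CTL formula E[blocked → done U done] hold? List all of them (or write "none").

States satisfying blocked → done: {q0, q1, q3, q4, q6}.
States satisfying done: {q0, q4, q6}.
States satisfying E[blocked → done U done]: {q0, q1, q4, q6}.

{q0, q1, q4, q6}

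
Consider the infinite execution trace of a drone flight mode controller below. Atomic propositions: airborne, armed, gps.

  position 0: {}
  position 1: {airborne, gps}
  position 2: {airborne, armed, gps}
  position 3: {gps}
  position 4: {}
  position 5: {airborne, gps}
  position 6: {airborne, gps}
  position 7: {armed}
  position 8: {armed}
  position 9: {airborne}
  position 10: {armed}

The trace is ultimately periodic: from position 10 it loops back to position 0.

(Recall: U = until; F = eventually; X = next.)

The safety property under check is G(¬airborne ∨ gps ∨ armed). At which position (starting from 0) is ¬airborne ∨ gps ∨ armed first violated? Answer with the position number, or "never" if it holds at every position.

9

Check ¬airborne ∨ gps ∨ armed at each position in order: 0 ✓, 1 ✓, 2 ✓, 3 ✓, 4 ✓, 5 ✓, 6 ✓, 7 ✓, 8 ✓.
At position 9 the labels are {airborne}, so ¬airborne ∨ gps ∨ armed is false there. This is the first violation.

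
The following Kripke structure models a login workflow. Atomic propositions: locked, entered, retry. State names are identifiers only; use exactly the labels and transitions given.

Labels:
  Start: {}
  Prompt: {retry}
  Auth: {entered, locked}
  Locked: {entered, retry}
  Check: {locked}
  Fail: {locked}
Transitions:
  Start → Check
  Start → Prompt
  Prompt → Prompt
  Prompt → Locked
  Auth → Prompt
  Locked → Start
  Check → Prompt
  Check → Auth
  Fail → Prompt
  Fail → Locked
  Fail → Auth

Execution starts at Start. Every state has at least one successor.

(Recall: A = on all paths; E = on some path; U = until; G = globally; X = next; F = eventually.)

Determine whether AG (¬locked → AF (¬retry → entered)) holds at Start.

Satisfied

States satisfying ¬locked → AF (¬retry → entered): {Start, Prompt, Auth, Locked, Check, Fail}.
States satisfying AG (¬locked → AF (¬retry → entered)): {Start, Prompt, Auth, Locked, Check, Fail}.
Every state reachable from Start satisfies ¬locked → AF (¬retry → entered).
Start ∈ Sat(AG (¬locked → AF (¬retry → entered))).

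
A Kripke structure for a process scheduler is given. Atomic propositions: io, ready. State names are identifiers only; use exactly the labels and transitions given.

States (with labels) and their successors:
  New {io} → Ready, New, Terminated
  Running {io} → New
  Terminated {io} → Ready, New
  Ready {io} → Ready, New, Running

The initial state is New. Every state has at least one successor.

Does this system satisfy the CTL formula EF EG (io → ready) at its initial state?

States satisfying EG (io → ready): ∅.
States satisfying EF EG (io → ready): ∅.
No suitable path/successor from New witnesses the formula.
New ∉ Sat(EF EG (io → ready)).

Violated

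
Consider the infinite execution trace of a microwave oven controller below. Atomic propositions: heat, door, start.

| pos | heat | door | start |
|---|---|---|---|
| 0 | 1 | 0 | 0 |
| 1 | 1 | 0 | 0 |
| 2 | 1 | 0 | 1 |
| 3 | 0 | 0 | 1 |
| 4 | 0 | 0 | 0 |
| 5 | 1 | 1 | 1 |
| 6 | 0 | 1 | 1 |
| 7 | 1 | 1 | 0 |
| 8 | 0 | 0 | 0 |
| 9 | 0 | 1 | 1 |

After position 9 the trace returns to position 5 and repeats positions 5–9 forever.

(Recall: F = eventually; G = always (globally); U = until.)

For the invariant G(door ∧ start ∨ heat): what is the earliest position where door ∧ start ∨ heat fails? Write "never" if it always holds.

Check door ∧ start ∨ heat at each position in order: 0 ✓, 1 ✓, 2 ✓.
At position 3 the labels are {start}, so door ∧ start ∨ heat is false there. This is the first violation.

3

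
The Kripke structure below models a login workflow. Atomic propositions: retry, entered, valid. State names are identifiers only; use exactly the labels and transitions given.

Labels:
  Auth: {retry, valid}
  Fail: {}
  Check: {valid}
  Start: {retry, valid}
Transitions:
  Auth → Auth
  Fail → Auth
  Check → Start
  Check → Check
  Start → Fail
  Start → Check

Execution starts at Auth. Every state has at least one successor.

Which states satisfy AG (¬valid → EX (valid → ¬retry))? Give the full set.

{Auth}

States satisfying ¬valid → EX (valid → ¬retry): {Auth, Check, Start}.
States satisfying AG (¬valid → EX (valid → ¬retry)): {Auth}.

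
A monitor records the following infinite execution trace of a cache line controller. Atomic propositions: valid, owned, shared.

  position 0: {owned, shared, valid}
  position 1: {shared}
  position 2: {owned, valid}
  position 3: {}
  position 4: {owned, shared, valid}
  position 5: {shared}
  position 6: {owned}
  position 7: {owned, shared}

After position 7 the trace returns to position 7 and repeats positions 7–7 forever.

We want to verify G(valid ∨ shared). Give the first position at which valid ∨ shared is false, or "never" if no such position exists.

3

Check valid ∨ shared at each position in order: 0 ✓, 1 ✓, 2 ✓.
At position 3 the labels are {}, so valid ∨ shared is false there. This is the first violation.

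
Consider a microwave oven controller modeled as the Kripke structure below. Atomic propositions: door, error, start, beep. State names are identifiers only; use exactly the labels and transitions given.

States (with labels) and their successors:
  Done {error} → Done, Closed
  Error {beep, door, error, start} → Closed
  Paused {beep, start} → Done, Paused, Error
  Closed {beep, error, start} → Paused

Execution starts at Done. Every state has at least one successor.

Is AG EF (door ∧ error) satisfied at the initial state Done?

States satisfying EF (door ∧ error): {Done, Error, Paused, Closed}.
States satisfying AG EF (door ∧ error): {Done, Error, Paused, Closed}.
Every state reachable from Done satisfies EF (door ∧ error).
Done ∈ Sat(AG EF (door ∧ error)).

Yes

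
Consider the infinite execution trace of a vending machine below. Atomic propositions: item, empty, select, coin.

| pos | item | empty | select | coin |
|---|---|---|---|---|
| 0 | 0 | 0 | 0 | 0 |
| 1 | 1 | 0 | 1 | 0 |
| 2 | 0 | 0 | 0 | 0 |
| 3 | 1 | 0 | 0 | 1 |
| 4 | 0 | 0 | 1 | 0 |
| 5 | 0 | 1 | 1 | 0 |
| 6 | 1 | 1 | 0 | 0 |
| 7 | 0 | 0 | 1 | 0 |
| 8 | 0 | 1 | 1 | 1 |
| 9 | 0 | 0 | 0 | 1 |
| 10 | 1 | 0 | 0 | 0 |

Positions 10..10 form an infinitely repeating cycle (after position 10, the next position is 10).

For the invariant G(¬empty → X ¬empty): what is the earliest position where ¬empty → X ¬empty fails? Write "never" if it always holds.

Check ¬empty → X ¬empty at each position in order: 0 ✓, 1 ✓, 2 ✓, 3 ✓.
At position 4 the labels are {select} and the next position 5 has {empty, select}, so ¬empty → X ¬empty is false there. This is the first violation.

4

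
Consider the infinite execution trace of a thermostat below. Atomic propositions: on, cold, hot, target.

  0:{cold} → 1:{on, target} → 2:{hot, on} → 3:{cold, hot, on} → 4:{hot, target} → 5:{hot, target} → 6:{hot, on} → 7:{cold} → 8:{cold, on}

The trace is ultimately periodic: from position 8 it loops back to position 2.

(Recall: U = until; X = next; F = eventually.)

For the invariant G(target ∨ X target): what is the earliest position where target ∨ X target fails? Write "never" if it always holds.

2

Check target ∨ X target at each position in order: 0 ✓, 1 ✓.
At position 2 the labels are {hot, on} and the next position 3 has {cold, hot, on}, so target ∨ X target is false there. This is the first violation.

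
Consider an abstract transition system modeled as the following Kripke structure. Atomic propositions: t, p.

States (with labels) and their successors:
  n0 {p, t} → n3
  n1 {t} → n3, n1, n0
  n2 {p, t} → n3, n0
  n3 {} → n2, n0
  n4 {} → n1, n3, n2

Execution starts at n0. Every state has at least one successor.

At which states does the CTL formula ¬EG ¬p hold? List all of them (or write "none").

{n0, n2, n3}

States satisfying ¬p: {n1, n3, n4}.
States satisfying EG ¬p: {n1, n4}.
States satisfying ¬EG ¬p: {n0, n2, n3}.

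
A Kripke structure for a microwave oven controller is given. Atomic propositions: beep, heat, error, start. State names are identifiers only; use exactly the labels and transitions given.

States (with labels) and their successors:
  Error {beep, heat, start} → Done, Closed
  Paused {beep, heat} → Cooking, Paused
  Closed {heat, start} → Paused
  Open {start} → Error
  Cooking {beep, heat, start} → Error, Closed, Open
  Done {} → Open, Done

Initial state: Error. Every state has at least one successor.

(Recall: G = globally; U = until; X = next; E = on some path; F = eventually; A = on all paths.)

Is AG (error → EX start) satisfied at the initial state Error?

Yes

States satisfying error → EX start: {Error, Paused, Closed, Open, Cooking, Done}.
States satisfying AG (error → EX start): {Error, Paused, Closed, Open, Cooking, Done}.
Every state reachable from Error satisfies error → EX start.
Error ∈ Sat(AG (error → EX start)).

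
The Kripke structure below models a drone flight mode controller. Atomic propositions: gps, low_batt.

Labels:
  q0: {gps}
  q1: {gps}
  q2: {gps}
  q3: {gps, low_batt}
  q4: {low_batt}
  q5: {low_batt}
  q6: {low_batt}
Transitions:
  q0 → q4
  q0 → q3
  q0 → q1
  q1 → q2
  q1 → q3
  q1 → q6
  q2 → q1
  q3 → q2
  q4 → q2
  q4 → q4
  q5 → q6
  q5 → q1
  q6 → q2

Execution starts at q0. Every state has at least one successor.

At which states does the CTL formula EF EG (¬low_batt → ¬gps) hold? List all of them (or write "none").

{q0, q4}

States satisfying EG (¬low_batt → ¬gps): {q4}.
States satisfying EF EG (¬low_batt → ¬gps): {q0, q4}.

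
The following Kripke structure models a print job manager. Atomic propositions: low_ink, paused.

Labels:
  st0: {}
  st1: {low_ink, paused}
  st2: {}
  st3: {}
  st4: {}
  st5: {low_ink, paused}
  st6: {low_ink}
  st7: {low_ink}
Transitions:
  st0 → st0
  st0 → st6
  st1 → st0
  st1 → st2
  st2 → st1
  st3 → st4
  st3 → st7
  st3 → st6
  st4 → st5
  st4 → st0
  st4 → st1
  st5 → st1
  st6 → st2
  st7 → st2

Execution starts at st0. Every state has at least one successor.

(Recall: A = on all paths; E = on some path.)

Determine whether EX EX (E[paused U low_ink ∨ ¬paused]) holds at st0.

Holds

States satisfying EX (E[paused U low_ink ∨ ¬paused]): {st0, st1, st2, st3, st4, st5, st6, st7}.
States satisfying EX EX (E[paused U low_ink ∨ ¬paused]): {st0, st1, st2, st3, st4, st5, st6, st7}.
st0 ∈ Sat(EX EX (E[paused U low_ink ∨ ¬paused])).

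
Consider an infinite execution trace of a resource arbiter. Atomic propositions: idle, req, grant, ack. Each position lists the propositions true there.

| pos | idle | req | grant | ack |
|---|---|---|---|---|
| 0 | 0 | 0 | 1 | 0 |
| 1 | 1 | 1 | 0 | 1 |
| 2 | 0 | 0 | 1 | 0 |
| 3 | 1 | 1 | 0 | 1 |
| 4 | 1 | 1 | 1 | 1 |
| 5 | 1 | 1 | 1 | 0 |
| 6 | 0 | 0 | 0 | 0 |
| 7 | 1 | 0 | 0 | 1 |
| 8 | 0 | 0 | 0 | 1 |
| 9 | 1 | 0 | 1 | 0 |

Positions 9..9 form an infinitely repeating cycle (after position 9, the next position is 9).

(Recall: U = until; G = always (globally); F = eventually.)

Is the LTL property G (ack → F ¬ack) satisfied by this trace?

ack → F ¬ack holds at every position 0..9, and those are all positions ever visited, so G (ack → F ¬ack) holds.
Positions where ack holds: 1, 3, 4, 7, 8.
Check F ¬ack at each: 1→ok, 3→ok, 4→ok, 7→ok, 8→ok.

Satisfied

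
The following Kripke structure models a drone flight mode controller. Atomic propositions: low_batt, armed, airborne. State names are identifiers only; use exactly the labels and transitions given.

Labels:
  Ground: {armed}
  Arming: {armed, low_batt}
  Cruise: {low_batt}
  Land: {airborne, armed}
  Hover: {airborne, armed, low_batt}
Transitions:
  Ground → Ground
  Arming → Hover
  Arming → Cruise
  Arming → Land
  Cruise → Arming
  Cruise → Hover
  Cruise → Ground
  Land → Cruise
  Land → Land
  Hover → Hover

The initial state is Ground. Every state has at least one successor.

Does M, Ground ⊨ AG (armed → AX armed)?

States satisfying armed → AX armed: {Ground, Cruise, Hover}.
States satisfying AG (armed → AX armed): {Ground, Hover}.
Every state reachable from Ground satisfies armed → AX armed.
Ground ∈ Sat(AG (armed → AX armed)).

Holds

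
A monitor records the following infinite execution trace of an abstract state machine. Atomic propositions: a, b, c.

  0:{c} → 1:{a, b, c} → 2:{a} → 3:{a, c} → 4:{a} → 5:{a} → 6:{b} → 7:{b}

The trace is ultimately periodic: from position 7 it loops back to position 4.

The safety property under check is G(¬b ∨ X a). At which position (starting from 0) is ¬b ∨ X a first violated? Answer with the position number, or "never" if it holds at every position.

Check ¬b ∨ X a at each position in order: 0 ✓, 1 ✓, 2 ✓, 3 ✓, 4 ✓, 5 ✓.
At position 6 the labels are {b} and the next position 7 has {b}, so ¬b ∨ X a is false there. This is the first violation.

6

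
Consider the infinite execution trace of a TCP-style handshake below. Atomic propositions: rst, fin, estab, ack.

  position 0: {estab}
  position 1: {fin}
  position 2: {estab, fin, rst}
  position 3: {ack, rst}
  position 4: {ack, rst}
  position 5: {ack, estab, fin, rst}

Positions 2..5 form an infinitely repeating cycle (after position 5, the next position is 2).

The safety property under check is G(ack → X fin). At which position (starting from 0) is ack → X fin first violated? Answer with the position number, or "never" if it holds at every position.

Check ack → X fin at each position in order: 0 ✓, 1 ✓, 2 ✓.
At position 3 the labels are {ack, rst} and the next position 4 has {ack, rst}, so ack → X fin is false there. This is the first violation.

3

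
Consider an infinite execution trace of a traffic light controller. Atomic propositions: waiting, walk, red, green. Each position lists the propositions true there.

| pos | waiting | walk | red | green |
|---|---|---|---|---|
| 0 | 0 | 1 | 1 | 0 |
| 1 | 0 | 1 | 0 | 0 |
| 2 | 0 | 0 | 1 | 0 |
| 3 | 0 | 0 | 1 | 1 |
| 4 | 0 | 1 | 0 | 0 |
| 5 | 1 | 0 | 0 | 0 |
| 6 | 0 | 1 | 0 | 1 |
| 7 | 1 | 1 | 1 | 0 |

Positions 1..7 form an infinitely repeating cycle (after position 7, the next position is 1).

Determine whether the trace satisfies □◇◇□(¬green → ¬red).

◇◇□(¬green → ¬red) must hold at every position from 0 onward. It fails at position 0, so □◇◇□(¬green → ¬red) is false.

Violated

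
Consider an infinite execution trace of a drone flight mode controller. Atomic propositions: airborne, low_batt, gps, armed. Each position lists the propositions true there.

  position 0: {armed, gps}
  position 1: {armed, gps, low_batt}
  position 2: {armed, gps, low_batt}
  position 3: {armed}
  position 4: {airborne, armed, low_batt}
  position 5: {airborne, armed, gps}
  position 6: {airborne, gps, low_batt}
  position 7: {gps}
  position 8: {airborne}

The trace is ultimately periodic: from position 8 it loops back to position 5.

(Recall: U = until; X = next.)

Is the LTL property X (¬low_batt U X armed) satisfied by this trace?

The position after 0 is 1; ¬low_batt U X armed is true there.

Satisfied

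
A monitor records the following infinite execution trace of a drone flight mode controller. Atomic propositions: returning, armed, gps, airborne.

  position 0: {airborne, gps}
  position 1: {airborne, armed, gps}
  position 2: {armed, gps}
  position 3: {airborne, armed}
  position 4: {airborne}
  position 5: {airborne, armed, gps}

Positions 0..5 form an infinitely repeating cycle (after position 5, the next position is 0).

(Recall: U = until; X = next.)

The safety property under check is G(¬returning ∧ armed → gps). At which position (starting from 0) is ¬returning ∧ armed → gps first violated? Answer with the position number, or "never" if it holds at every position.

3

Check ¬returning ∧ armed → gps at each position in order: 0 ✓, 1 ✓, 2 ✓.
At position 3 the labels are {airborne, armed}, so ¬returning ∧ armed → gps is false there. This is the first violation.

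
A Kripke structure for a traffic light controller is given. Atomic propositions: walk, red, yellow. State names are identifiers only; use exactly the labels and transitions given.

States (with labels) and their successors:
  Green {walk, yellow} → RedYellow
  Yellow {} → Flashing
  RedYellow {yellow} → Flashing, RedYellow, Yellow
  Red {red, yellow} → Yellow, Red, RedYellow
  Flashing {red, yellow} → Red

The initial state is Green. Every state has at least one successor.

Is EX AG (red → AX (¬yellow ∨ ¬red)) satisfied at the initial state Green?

States satisfying AG (red → AX (¬yellow ∨ ¬red)): ∅.
States satisfying EX AG (red → AX (¬yellow ∨ ¬red)): ∅.
No suitable path/successor from Green witnesses the formula.
Green ∉ Sat(EX AG (red → AX (¬yellow ∨ ¬red))).

Does not hold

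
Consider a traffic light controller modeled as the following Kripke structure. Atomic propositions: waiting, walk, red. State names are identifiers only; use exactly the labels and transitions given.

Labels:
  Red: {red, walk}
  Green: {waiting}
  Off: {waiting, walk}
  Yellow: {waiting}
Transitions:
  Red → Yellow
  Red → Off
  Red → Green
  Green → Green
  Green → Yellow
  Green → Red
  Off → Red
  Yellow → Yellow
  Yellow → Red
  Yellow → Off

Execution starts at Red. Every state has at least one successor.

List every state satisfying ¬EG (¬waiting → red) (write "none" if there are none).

none

States satisfying ¬waiting → red: {Red, Green, Off, Yellow}.
States satisfying EG (¬waiting → red): {Red, Green, Off, Yellow}.
States satisfying ¬EG (¬waiting → red): ∅.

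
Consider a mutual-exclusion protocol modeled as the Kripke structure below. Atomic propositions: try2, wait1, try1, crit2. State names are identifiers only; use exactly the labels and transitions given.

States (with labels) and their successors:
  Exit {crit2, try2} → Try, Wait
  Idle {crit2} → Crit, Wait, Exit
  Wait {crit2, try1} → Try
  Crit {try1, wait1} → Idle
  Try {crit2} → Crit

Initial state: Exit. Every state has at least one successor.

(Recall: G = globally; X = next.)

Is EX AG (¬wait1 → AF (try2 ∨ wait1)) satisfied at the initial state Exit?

States satisfying AG (¬wait1 → AF (try2 ∨ wait1)): {Exit, Idle, Wait, Crit, Try}.
States satisfying EX AG (¬wait1 → AF (try2 ∨ wait1)): {Exit, Idle, Wait, Crit, Try}.
Exit ∈ Sat(EX AG (¬wait1 → AF (try2 ∨ wait1))).

Holds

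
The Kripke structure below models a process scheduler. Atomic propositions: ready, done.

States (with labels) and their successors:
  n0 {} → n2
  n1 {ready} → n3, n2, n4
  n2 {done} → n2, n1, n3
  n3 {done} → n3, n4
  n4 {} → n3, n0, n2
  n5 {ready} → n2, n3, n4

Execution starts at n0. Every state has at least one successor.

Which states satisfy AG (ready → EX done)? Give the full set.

States satisfying ready → EX done: {n0, n1, n2, n3, n4, n5}.
States satisfying AG (ready → EX done): {n0, n1, n2, n3, n4, n5}.

{n0, n1, n2, n3, n4, n5}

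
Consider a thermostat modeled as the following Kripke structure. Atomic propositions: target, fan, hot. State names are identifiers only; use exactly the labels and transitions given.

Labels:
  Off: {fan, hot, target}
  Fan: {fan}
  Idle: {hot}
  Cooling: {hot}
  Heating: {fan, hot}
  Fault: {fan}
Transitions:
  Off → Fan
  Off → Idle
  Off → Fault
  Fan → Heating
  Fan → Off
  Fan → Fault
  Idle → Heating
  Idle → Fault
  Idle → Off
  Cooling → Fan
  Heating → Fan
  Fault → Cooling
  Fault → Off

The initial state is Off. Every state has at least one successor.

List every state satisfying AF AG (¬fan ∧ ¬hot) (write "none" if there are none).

States satisfying AG (¬fan ∧ ¬hot): ∅.
States satisfying AF AG (¬fan ∧ ¬hot): ∅.

none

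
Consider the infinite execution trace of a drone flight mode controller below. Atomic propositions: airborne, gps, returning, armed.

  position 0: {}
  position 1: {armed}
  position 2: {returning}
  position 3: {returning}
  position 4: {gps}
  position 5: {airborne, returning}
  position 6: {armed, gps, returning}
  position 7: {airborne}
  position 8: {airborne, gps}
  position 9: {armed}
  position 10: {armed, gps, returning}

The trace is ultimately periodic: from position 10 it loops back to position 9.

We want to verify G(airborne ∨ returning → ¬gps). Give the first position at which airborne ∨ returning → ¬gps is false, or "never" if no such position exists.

6

Check airborne ∨ returning → ¬gps at each position in order: 0 ✓, 1 ✓, 2 ✓, 3 ✓, 4 ✓, 5 ✓.
At position 6 the labels are {armed, gps, returning}, so airborne ∨ returning → ¬gps is false there. This is the first violation.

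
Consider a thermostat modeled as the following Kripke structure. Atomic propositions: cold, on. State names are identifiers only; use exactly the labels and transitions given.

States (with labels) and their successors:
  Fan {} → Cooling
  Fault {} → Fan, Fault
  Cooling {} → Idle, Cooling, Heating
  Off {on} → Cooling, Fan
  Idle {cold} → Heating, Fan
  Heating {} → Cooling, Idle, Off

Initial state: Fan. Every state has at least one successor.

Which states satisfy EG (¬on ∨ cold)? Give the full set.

States satisfying ¬on ∨ cold: {Fan, Fault, Cooling, Idle, Heating}.
States satisfying EG (¬on ∨ cold): {Fan, Fault, Cooling, Idle, Heating}.

{Fan, Fault, Cooling, Idle, Heating}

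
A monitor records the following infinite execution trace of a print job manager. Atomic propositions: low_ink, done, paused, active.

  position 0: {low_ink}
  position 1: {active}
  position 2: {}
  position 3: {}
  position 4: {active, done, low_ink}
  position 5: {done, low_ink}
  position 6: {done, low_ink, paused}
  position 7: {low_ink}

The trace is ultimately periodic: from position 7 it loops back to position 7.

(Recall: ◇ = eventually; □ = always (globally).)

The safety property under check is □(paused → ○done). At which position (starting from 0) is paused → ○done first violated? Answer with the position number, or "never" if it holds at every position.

Check paused → ○done at each position in order: 0 ✓, 1 ✓, 2 ✓, 3 ✓, 4 ✓, 5 ✓.
At position 6 the labels are {done, low_ink, paused} and the next position 7 has {low_ink}, so paused → ○done is false there. This is the first violation.

6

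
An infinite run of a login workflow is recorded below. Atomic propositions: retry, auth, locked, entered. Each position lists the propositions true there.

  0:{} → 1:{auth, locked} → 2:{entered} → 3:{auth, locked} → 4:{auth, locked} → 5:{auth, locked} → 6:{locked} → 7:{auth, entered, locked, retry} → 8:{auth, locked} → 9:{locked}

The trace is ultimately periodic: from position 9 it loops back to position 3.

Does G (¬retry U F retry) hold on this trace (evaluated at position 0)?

¬retry U F retry holds at every position 0..9, and those are all positions ever visited, so G (¬retry U F retry) holds.

Satisfied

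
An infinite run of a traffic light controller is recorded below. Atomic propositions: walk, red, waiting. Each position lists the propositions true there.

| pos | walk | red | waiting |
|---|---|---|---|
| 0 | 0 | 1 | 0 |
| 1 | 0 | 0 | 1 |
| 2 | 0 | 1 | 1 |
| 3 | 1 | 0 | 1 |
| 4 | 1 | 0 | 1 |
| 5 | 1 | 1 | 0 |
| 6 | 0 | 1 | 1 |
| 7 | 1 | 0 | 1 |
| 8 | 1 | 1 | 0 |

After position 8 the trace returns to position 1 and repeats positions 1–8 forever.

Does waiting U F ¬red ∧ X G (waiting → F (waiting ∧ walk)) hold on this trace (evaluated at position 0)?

Holds

Walking from position 0: F ¬red first holds at position 0, and waiting holds at every earlier position along the way, so waiting U F ¬red holds.
The position after 0 is 1; G (waiting → F (waiting ∧ walk)) is true there.
At position 0: waiting U F ¬red is true; X G (waiting → F (waiting ∧ walk)) is true; so waiting U F ¬red ∧ X G (waiting → F (waiting ∧ walk)) is true.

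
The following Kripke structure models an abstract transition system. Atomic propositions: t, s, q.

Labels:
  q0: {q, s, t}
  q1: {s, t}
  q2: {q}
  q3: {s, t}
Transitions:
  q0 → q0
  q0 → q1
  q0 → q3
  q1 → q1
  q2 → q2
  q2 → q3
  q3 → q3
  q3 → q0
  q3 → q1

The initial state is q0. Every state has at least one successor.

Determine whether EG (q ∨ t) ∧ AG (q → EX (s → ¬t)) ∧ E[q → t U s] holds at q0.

States satisfying q ∨ t: {q0, q1, q2, q3}.
States satisfying EG (q ∨ t): {q0, q1, q2, q3}.
States satisfying q → EX (s → ¬t): {q1, q2, q3}.
States satisfying AG (q → EX (s → ¬t)): {q1}.
States satisfying EG (q ∨ t) ∧ AG (q → EX (s → ¬t)): {q1}.
States satisfying q → t: {q0, q1, q3}.
States satisfying s: {q0, q1, q3}.
States satisfying E[q → t U s]: {q0, q1, q3}.
States satisfying EG (q ∨ t) ∧ AG (q → EX (s → ¬t)) ∧ E[q → t U s]: {q1}.
q0 ∉ Sat(EG (q ∨ t) ∧ AG (q → EX (s → ¬t)) ∧ E[q → t U s]).

Violated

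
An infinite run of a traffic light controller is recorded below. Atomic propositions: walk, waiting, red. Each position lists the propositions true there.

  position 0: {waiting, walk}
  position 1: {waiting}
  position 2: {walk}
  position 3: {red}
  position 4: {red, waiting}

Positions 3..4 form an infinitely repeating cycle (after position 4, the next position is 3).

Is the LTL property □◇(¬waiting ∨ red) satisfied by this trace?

Satisfied

◇(¬waiting ∨ red) holds at every position 0..4, and those are all positions ever visited, so □◇(¬waiting ∨ red) holds.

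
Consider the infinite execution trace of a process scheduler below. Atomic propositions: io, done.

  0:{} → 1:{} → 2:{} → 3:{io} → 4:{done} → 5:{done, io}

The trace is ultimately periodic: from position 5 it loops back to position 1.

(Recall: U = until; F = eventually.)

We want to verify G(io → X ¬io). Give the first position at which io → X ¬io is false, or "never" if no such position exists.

never

io → X ¬io holds at every position 0..5, and those are all the positions the trace ever visits, so the invariant G(io → X ¬io) is never violated.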